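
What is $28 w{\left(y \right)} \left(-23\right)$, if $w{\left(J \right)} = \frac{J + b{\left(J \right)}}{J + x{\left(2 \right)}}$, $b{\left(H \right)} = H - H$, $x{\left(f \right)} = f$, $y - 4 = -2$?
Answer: $-322$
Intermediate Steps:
$y = 2$ ($y = 4 - 2 = 2$)
$b{\left(H \right)} = 0$
$w{\left(J \right)} = \frac{J}{2 + J}$ ($w{\left(J \right)} = \frac{J + 0}{J + 2} = \frac{J}{2 + J}$)
$28 w{\left(y \right)} \left(-23\right) = 28 \frac{2}{2 + 2} \left(-23\right) = 28 \cdot \frac{2}{4} \left(-23\right) = 28 \cdot 2 \cdot \frac{1}{4} \left(-23\right) = 28 \cdot \frac{1}{2} \left(-23\right) = 14 \left(-23\right) = -322$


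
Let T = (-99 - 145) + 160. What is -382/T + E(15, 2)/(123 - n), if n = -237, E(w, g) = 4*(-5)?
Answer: 283/63 ≈ 4.4921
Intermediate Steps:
E(w, g) = -20
T = -84 (T = -244 + 160 = -84)
-382/T + E(15, 2)/(123 - n) = -382/(-84) - 20/(123 - 1*(-237)) = -382*(-1/84) - 20/(123 + 237) = 191/42 - 20/360 = 191/42 - 20*1/360 = 191/42 - 1/18 = 283/63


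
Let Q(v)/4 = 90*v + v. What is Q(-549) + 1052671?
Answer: 852835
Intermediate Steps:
Q(v) = 364*v (Q(v) = 4*(90*v + v) = 4*(91*v) = 364*v)
Q(-549) + 1052671 = 364*(-549) + 1052671 = -199836 + 1052671 = 852835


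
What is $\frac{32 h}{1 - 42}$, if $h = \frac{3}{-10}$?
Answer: $\frac{48}{205} \approx 0.23415$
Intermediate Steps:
$h = - \frac{3}{10}$ ($h = 3 \left(- \frac{1}{10}\right) = - \frac{3}{10} \approx -0.3$)
$\frac{32 h}{1 - 42} = \frac{32 \left(- \frac{3}{10}\right)}{1 - 42} = - \frac{48}{5 \left(-41\right)} = \left(- \frac{48}{5}\right) \left(- \frac{1}{41}\right) = \frac{48}{205}$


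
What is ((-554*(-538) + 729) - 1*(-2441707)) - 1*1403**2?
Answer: 772079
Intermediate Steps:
((-554*(-538) + 729) - 1*(-2441707)) - 1*1403**2 = ((298052 + 729) + 2441707) - 1*1968409 = (298781 + 2441707) - 1968409 = 2740488 - 1968409 = 772079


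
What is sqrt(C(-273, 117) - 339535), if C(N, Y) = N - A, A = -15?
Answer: I*sqrt(339793) ≈ 582.92*I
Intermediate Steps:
C(N, Y) = 15 + N (C(N, Y) = N - 1*(-15) = N + 15 = 15 + N)
sqrt(C(-273, 117) - 339535) = sqrt((15 - 273) - 339535) = sqrt(-258 - 339535) = sqrt(-339793) = I*sqrt(339793)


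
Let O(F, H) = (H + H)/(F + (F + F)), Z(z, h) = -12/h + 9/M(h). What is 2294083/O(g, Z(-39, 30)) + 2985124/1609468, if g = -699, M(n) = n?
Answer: 9678318643169866/402367 ≈ 2.4053e+10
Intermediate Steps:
Z(z, h) = -3/h (Z(z, h) = -12/h + 9/h = -3/h)
O(F, H) = 2*H/(3*F) (O(F, H) = (2*H)/(F + 2*F) = (2*H)/((3*F)) = (2*H)*(1/(3*F)) = 2*H/(3*F))
2294083/O(g, Z(-39, 30)) + 2985124/1609468 = 2294083/(((⅔)*(-3/30)/(-699))) + 2985124/1609468 = 2294083/(((⅔)*(-3*1/30)*(-1/699))) + 2985124*(1/1609468) = 2294083/(((⅔)*(-⅒)*(-1/699))) + 746281/402367 = 2294083/(1/10485) + 746281/402367 = 2294083*10485 + 746281/402367 = 24053460255 + 746281/402367 = 9678318643169866/402367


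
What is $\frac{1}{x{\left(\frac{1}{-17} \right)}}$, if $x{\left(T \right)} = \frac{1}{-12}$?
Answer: $-12$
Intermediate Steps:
$x{\left(T \right)} = - \frac{1}{12}$
$\frac{1}{x{\left(\frac{1}{-17} \right)}} = \frac{1}{- \frac{1}{12}} = -12$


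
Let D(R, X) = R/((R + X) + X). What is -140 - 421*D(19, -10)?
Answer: 7859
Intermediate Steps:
D(R, X) = R/(R + 2*X)
-140 - 421*D(19, -10) = -140 - 7999/(19 + 2*(-10)) = -140 - 7999/(19 - 20) = -140 - 7999/(-1) = -140 - 7999*(-1) = -140 - 421*(-19) = -140 + 7999 = 7859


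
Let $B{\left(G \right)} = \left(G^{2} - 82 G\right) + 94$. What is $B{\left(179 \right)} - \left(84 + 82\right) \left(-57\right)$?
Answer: $26919$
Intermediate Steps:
$B{\left(G \right)} = 94 + G^{2} - 82 G$
$B{\left(179 \right)} - \left(84 + 82\right) \left(-57\right) = \left(94 + 179^{2} - 14678\right) - \left(84 + 82\right) \left(-57\right) = \left(94 + 32041 - 14678\right) - 166 \left(-57\right) = 17457 - -9462 = 17457 + 9462 = 26919$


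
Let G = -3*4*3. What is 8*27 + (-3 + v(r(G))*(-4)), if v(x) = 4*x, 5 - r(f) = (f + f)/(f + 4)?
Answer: 169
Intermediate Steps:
G = -36 (G = -12*3 = -36)
r(f) = 5 - 2*f/(4 + f) (r(f) = 5 - (f + f)/(f + 4) = 5 - 2*f/(4 + f))
8*27 + (-3 + v(r(G))*(-4)) = 8*27 + (-3 + (4*((20 + 3*(-36))/(4 - 36)))*(-4)) = 216 + (-3 + (4*((20 - 108)/(-32)))*(-4)) = 216 + (-3 + (4*(-1/32*(-88)))*(-4)) = 216 + (-3 + (4*(11/4))*(-4)) = 216 + (-3 + 11*(-4)) = 216 + (-3 - 44) = 216 - 47 = 169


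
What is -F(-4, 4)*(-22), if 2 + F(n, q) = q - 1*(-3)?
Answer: 110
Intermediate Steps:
F(n, q) = 1 + q (F(n, q) = -2 + (q - 1*(-3)) = -2 + (q + 3) = -2 + (3 + q) = 1 + q)
-F(-4, 4)*(-22) = -(1 + 4)*(-22) = -1*5*(-22) = -5*(-22) = 110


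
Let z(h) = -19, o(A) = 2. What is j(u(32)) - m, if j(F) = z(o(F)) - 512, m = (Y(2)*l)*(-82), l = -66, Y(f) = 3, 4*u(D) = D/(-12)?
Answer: -16767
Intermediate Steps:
u(D) = -D/48 (u(D) = (D/(-12))/4 = (D*(-1/12))/4 = (-D/12)/4 = -D/48)
m = 16236 (m = (3*(-66))*(-82) = -198*(-82) = 16236)
j(F) = -531 (j(F) = -19 - 512 = -531)
j(u(32)) - m = -531 - 1*16236 = -531 - 16236 = -16767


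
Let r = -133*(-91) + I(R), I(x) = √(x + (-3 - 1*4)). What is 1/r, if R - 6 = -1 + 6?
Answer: 1/12105 ≈ 8.2611e-5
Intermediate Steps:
R = 11 (R = 6 + (-1 + 6) = 6 + 5 = 11)
I(x) = √(-7 + x) (I(x) = √(x + (-3 - 4)) = √(x - 7) = √(-7 + x))
r = 12105 (r = -133*(-91) + √(-7 + 11) = 12103 + √4 = 12103 + 2 = 12105)
1/r = 1/12105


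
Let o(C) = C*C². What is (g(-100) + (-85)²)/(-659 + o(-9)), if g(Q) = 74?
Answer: -7299/1388 ≈ -5.2586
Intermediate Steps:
o(C) = C³
(g(-100) + (-85)²)/(-659 + o(-9)) = (74 + (-85)²)/(-659 + (-9)³) = (74 + 7225)/(-659 - 729) = 7299/(-1388) = 7299*(-1/1388) = -7299/1388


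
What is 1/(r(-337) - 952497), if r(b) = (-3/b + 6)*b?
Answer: -1/954522 ≈ -1.0476e-6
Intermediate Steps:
r(b) = b*(6 - 3/b) (r(b) = (6 - 3/b)*b = b*(6 - 3/b))
1/(r(-337) - 952497) = 1/((-3 + 6*(-337)) - 952497) = 1/((-3 - 2022) - 952497) = 1/(-2025 - 952497) = 1/(-954522) = -1/954522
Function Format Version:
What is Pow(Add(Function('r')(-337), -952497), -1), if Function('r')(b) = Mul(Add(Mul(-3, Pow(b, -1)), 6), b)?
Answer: Rational(-1, 954522) ≈ -1.0476e-6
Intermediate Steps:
Function('r')(b) = Mul(b, Add(6, Mul(-3, Pow(b, -1)))) (Function('r')(b) = Mul(Add(6, Mul(-3, Pow(b, -1))), b) = Mul(b, Add(6, Mul(-3, Pow(b, -1)))))
Pow(Add(Function('r')(-337), -952497), -1) = Pow(Add(Add(-3, Mul(6, -337)), -952497), -1) = Pow(Add(Add(-3, -2022), -952497), -1) = Pow(Add(-2025, -952497), -1) = Pow(-954522, -1) = Rational(-1, 954522)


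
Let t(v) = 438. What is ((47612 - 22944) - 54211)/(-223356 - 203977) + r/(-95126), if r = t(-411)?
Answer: 1311567782/20325239479 ≈ 0.064529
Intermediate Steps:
r = 438
((47612 - 22944) - 54211)/(-223356 - 203977) + r/(-95126) = ((47612 - 22944) - 54211)/(-223356 - 203977) + 438/(-95126) = (24668 - 54211)/(-427333) + 438*(-1/95126) = -29543*(-1/427333) - 219/47563 = 29543/427333 - 219/47563 = 1311567782/20325239479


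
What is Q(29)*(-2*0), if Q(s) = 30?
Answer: 0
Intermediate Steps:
Q(29)*(-2*0) = 30*(-2*0) = 30*0 = 0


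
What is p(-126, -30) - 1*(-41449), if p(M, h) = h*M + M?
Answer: 45103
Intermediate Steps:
p(M, h) = M + M*h (p(M, h) = M*h + M = M + M*h)
p(-126, -30) - 1*(-41449) = -126*(1 - 30) - 1*(-41449) = -126*(-29) + 41449 = 3654 + 41449 = 45103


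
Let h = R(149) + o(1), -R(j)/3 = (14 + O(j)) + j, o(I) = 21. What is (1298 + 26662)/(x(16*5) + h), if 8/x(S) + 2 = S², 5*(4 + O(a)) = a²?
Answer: -447220200/220356697 ≈ -2.0295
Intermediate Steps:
O(a) = -4 + a²/5
R(j) = -30 - 3*j - 3*j²/5 (R(j) = -3*((14 + (-4 + j²/5)) + j) = -3*((10 + j²/5) + j) = -3*(10 + j + j²/5) = -30 - 3*j - 3*j²/5)
x(S) = 8/(-2 + S²)
h = -68883/5 (h = (-30 - 3*149 - ⅗*149²) + 21 = (-30 - 447 - ⅗*22201) + 21 = (-30 - 447 - 66603/5) + 21 = -68988/5 + 21 = -68883/5 ≈ -13777.)
(1298 + 26662)/(x(16*5) + h) = (1298 + 26662)/(8/(-2 + (16*5)²) - 68883/5) = 27960/(8/(-2 + 80²) - 68883/5) = 27960/(8/(-2 + 6400) - 68883/5) = 27960/(8/6398 - 68883/5) = 27960/(8*(1/6398) - 68883/5) = 27960/(4/3199 - 68883/5) = 27960/(-220356697/15995) = 27960*(-15995/220356697) = -447220200/220356697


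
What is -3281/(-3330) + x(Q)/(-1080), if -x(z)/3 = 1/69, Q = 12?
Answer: 905593/919080 ≈ 0.98533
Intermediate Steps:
x(z) = -1/23 (x(z) = -3/69 = -3*1/69 = -1/23)
-3281/(-3330) + x(Q)/(-1080) = -3281/(-3330) - 1/23/(-1080) = -3281*(-1/3330) - 1/23*(-1/1080) = 3281/3330 + 1/24840 = 905593/919080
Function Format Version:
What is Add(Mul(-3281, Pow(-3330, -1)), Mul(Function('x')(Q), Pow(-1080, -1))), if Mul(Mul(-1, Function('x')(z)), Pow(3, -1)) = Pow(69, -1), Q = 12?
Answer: Rational(905593, 919080) ≈ 0.98533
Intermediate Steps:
Function('x')(z) = Rational(-1, 23) (Function('x')(z) = Mul(-3, Pow(69, -1)) = Mul(-3, Rational(1, 69)) = Rational(-1, 23))
Add(Mul(-3281, Pow(-3330, -1)), Mul(Function('x')(Q), Pow(-1080, -1))) = Add(Mul(-3281, Pow(-3330, -1)), Mul(Rational(-1, 23), Pow(-1080, -1))) = Add(Mul(-3281, Rational(-1, 3330)), Mul(Rational(-1, 23), Rational(-1, 1080))) = Add(Rational(3281, 3330), Rational(1, 24840)) = Rational(905593, 919080)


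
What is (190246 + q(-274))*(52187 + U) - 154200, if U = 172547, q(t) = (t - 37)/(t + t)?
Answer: 11714792705873/274 ≈ 4.2755e+10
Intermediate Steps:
q(t) = (-37 + t)/(2*t) (q(t) = (-37 + t)/((2*t)) = (-37 + t)*(1/(2*t)) = (-37 + t)/(2*t))
(190246 + q(-274))*(52187 + U) - 154200 = (190246 + (½)*(-37 - 274)/(-274))*(52187 + 172547) - 154200 = (190246 + (½)*(-1/274)*(-311))*224734 - 154200 = (190246 + 311/548)*224734 - 154200 = (104255119/548)*224734 - 154200 = 11714834956673/274 - 154200 = 11714792705873/274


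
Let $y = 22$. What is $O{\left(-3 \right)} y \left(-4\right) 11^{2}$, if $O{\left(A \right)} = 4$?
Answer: $-42592$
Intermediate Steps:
$O{\left(-3 \right)} y \left(-4\right) 11^{2} = 4 \cdot 22 \left(-4\right) 11^{2} = 4 \left(-88\right) 121 = \left(-352\right) 121 = -42592$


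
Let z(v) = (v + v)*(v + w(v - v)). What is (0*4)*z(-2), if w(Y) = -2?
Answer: 0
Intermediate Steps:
z(v) = 2*v*(-2 + v) (z(v) = (v + v)*(v - 2) = (2*v)*(-2 + v) = 2*v*(-2 + v))
(0*4)*z(-2) = (0*4)*(2*(-2)*(-2 - 2)) = 0*(2*(-2)*(-4)) = 0*16 = 0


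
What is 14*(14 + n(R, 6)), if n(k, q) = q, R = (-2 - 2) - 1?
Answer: 280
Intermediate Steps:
R = -5 (R = -4 - 1 = -5)
14*(14 + n(R, 6)) = 14*(14 + 6) = 14*20 = 280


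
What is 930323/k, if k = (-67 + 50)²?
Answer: 930323/289 ≈ 3219.1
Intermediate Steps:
k = 289 (k = (-17)² = 289)
930323/k = 930323/289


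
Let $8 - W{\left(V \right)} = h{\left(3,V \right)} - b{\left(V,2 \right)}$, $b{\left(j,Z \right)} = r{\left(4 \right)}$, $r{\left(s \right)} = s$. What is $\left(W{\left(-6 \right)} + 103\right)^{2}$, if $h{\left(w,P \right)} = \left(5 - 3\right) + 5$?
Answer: $11664$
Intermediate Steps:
$h{\left(w,P \right)} = 7$ ($h{\left(w,P \right)} = 2 + 5 = 7$)
$b{\left(j,Z \right)} = 4$
$W{\left(V \right)} = 5$ ($W{\left(V \right)} = 8 - \left(7 - 4\right) = 8 - 3 = 5$)
$\left(W{\left(-6 \right)} + 103\right)^{2} = \left(5 + 103\right)^{2} = 108^{2} = 11664$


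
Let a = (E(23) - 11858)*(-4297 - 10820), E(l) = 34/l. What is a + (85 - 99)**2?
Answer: 4122410408/23 ≈ 1.7924e+8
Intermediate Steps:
a = 4122405900/23 (a = (34/23 - 11858)*(-4297 - 10820) = (34*(1/23) - 11858)*(-15117) = (34/23 - 11858)*(-15117) = -272700/23*(-15117) = 4122405900/23 ≈ 1.7924e+8)
a + (85 - 99)**2 = 4122405900/23 + (85 - 99)**2 = 4122405900/23 + (-14)**2 = 4122405900/23 + 196 = 4122410408/23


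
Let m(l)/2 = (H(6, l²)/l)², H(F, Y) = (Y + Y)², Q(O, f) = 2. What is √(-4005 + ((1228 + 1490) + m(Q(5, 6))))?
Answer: √761 ≈ 27.586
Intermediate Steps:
H(F, Y) = 4*Y² (H(F, Y) = (2*Y)² = 4*Y²)
m(l) = 32*l⁶ (m(l) = 2*((4*(l²)²)/l)² = 2*((4*l⁴)/l)² = 2*(4*l³)² = 2*(16*l⁶) = 32*l⁶)
√(-4005 + ((1228 + 1490) + m(Q(5, 6)))) = √(-4005 + ((1228 + 1490) + 32*2⁶)) = √(-4005 + (2718 + 32*64)) = √(-4005 + (2718 + 2048)) = √(-4005 + 4766) = √761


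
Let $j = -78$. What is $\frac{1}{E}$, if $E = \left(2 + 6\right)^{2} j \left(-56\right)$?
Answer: $\frac{1}{279552} \approx 3.5772 \cdot 10^{-6}$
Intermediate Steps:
$E = 279552$ ($E = \left(2 + 6\right)^{2} \left(-78\right) \left(-56\right) = 8^{2} \left(-78\right) \left(-56\right) = 64 \left(-78\right) \left(-56\right) = \left(-4992\right) \left(-56\right) = 279552$)
$\frac{1}{E} = \frac{1}{279552}$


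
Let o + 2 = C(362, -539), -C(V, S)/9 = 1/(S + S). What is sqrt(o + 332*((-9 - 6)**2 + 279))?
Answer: sqrt(3968303614)/154 ≈ 409.06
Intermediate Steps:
C(V, S) = -9/(2*S) (C(V, S) = -9/(S + S) = -9*1/(2*S) = -9/(2*S))
o = -2147/1078 (o = -2 - 9/2/(-539) = -2 - 9/2*(-1/539) = -2 + 9/1078 = -2147/1078 ≈ -1.9917)
sqrt(o + 332*((-9 - 6)**2 + 279)) = sqrt(-2147/1078 + 332*((-9 - 6)**2 + 279)) = sqrt(-2147/1078 + 332*((-15)**2 + 279)) = sqrt(-2147/1078 + 332*(225 + 279)) = sqrt(-2147/1078 + 332*504) = sqrt(-2147/1078 + 167328) = sqrt(180377437/1078) = sqrt(3968303614)/154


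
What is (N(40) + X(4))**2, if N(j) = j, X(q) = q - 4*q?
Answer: 784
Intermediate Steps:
X(q) = -3*q
(N(40) + X(4))**2 = (40 - 3*4)**2 = (40 - 12)**2 = 28**2 = 784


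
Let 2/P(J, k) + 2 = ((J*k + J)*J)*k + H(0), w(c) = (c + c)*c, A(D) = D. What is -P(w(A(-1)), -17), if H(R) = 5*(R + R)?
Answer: -1/543 ≈ -0.0018416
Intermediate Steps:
H(R) = 10*R (H(R) = 5*(2*R) = 10*R)
w(c) = 2*c² (w(c) = (2*c)*c = 2*c²)
P(J, k) = 2/(-2 + J*k*(J + J*k)) (P(J, k) = 2/(-2 + (((J*k + J)*J)*k + 10*0)) = 2/(-2 + (((J + J*k)*J)*k + 0)) = 2/(-2 + ((J*(J + J*k))*k + 0)) = 2/(-2 + (J*k*(J + J*k) + 0)) = 2/(-2 + J*k*(J + J*k)))
-P(w(A(-1)), -17) = -2/(-2 - 17*(2*(-1)²)² + (2*(-1)²)²*(-17)²) = -2/(-2 - 17*(2*1)² + (2*1)²*289) = -2/(-2 - 17*2² + 2²*289) = -2/(-2 - 17*4 + 4*289) = -2/(-2 - 68 + 1156) = -2/1086 = -1*1/543 = -1/543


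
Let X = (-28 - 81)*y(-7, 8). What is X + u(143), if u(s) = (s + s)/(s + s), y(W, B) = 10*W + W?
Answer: 8394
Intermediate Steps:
y(W, B) = 11*W
u(s) = 1 (u(s) = (2*s)/((2*s)) = (2*s)*(1/(2*s)) = 1)
X = 8393 (X = (-28 - 81)*(11*(-7)) = -109*(-77) = 8393)
X + u(143) = 8393 + 1 = 8394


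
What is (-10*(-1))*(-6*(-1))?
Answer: 60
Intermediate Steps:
(-10*(-1))*(-6*(-1)) = 10*6 = 60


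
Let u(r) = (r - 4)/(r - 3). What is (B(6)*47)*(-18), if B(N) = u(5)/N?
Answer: -141/2 ≈ -70.500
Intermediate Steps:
u(r) = (-4 + r)/(-3 + r)
B(N) = 1/(2*N) (B(N) = ((-4 + 5)/(-3 + 5))/N = (1/2)/N = ((1/2)*1)/N = 1/(2*N))
(B(6)*47)*(-18) = (((1/2)/6)*47)*(-18) = (((1/2)*(1/6))*47)*(-18) = ((1/12)*47)*(-18) = (47/12)*(-18) = -141/2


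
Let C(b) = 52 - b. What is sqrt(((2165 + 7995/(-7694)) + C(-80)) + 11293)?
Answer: sqrt(804434359710)/7694 ≈ 116.57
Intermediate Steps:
sqrt(((2165 + 7995/(-7694)) + C(-80)) + 11293) = sqrt(((2165 + 7995/(-7694)) + (52 - 1*(-80))) + 11293) = sqrt(((2165 + 7995*(-1/7694)) + (52 + 80)) + 11293) = sqrt(((2165 - 7995/7694) + 132) + 11293) = sqrt((16649515/7694 + 132) + 11293) = sqrt(17665123/7694 + 11293) = sqrt(104553465/7694) = sqrt(804434359710)/7694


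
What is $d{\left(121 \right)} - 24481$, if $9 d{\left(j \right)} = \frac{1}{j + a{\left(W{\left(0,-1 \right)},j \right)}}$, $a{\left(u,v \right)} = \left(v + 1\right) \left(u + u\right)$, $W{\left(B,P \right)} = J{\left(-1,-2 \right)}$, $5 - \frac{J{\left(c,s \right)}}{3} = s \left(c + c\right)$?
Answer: $- \frac{187940636}{7677} \approx -24481.0$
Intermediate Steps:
$J{\left(c,s \right)} = 15 - 6 c s$ ($J{\left(c,s \right)} = 15 - 3 s \left(c + c\right) = 15 - 3 s 2 c = 15 - 3 \cdot 2 c s = 15 - 6 c s$)
$W{\left(B,P \right)} = 3$ ($W{\left(B,P \right)} = 15 - \left(-6\right) \left(-2\right) = 15 - 12 = 3$)
$a{\left(u,v \right)} = 2 u \left(1 + v\right)$ ($a{\left(u,v \right)} = \left(1 + v\right) 2 u = 2 u \left(1 + v\right)$)
$d{\left(j \right)} = \frac{1}{9 \left(6 + 7 j\right)}$ ($d{\left(j \right)} = \frac{1}{9 \left(j + 2 \cdot 3 \left(1 + j\right)\right)} = \frac{1}{9 \left(j + \left(6 + 6 j\right)\right)} = \frac{1}{9 \left(6 + 7 j\right)}$)
$d{\left(121 \right)} - 24481 = \frac{1}{9 \left(6 + 7 \cdot 121\right)} - 24481 = \frac{1}{9 \left(6 + 847\right)} - 24481 = \frac{1}{9 \cdot 853} - 24481 = \frac{1}{9} \cdot \frac{1}{853} - 24481 = \frac{1}{7677} - 24481 = - \frac{187940636}{7677}$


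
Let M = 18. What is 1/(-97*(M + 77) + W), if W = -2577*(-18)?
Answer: 1/37171 ≈ 2.6903e-5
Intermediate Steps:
W = 46386
1/(-97*(M + 77) + W) = 1/(-97*(18 + 77) + 46386) = 1/(-97*95 + 46386) = 1/(-9215 + 46386) = 1/37171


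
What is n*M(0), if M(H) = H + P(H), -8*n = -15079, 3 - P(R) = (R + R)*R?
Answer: 45237/8 ≈ 5654.6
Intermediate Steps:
P(R) = 3 - 2*R² (P(R) = 3 - (R + R)*R = 3 - 2*R*R = 3 - 2*R²)
n = 15079/8 (n = -⅛*(-15079) = 15079/8 ≈ 1884.9)
M(H) = 3 + H - 2*H² (M(H) = H + (3 - 2*H²) = 3 + H - 2*H²)
n*M(0) = 15079*(3 + 0 - 2*0²)/8 = 15079*(3 + 0 - 2*0)/8 = 15079*(3 + 0 + 0)/8 = (15079/8)*3 = 45237/8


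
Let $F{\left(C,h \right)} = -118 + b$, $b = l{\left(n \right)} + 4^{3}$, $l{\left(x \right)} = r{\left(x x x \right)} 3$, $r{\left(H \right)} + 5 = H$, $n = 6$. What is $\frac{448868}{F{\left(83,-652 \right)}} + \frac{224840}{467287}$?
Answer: $\frac{209880363476}{270559173} \approx 775.73$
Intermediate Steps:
$r{\left(H \right)} = -5 + H$
$l{\left(x \right)} = -15 + 3 x^{3}$ ($l{\left(x \right)} = \left(-5 + x x x\right) 3 = \left(-5 + x^{2} x\right) 3 = \left(-5 + x^{3}\right) 3 = -15 + 3 x^{3}$)
$b = 697$ ($b = \left(-15 + 3 \cdot 6^{3}\right) + 4^{3} = \left(-15 + 3 \cdot 216\right) + 64 = \left(-15 + 648\right) + 64 = 633 + 64 = 697$)
$F{\left(C,h \right)} = 579$ ($F{\left(C,h \right)} = -118 + 697 = 579$)
$\frac{448868}{F{\left(83,-652 \right)}} + \frac{224840}{467287} = \frac{448868}{579} + \frac{224840}{467287} = \frac{209880363476}{270559173}$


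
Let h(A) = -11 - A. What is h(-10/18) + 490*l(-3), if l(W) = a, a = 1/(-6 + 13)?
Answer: 536/9 ≈ 59.556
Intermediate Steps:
a = 1/7 ≈ 0.14286
l(W) = 1/7
h(-10/18) + 490*l(-3) = (-11 - (-10)/18) + 490*(1/7) = (-11 - (-10)/18) + 70 = (-11 - 1*(-5/9)) + 70 = (-11 + 5/9) + 70 = -94/9 + 70 = 536/9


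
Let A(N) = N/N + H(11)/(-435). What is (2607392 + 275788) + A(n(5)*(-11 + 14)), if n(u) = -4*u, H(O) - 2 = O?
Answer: 1254183722/435 ≈ 2.8832e+6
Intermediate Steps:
H(O) = 2 + O
A(N) = 422/435 (A(N) = N/N + (2 + 11)/(-435) = 1 + 13*(-1/435) = 1 - 13/435 = 422/435)
(2607392 + 275788) + A(n(5)*(-11 + 14)) = (2607392 + 275788) + 422/435 = 2883180 + 422/435 = 1254183722/435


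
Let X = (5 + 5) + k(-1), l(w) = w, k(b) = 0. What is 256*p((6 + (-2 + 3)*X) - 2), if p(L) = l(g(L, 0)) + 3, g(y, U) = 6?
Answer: 2304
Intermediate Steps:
X = 10 (X = (5 + 5) + 0 = 10 + 0 = 10)
p(L) = 9 (p(L) = 6 + 3 = 9)
256*p((6 + (-2 + 3)*X) - 2) = 256*9 = 2304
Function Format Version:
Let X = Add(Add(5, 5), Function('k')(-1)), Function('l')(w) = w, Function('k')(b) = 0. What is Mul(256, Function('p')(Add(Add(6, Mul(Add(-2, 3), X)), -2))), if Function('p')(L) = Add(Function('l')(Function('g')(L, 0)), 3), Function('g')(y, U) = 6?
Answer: 2304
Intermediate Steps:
X = 10 (X = Add(Add(5, 5), 0) = Add(10, 0) = 10)
Function('p')(L) = 9 (Function('p')(L) = Add(6, 3) = 9)
Mul(256, Function('p')(Add(Add(6, Mul(Add(-2, 3), X)), -2))) = Mul(256, 9) = 2304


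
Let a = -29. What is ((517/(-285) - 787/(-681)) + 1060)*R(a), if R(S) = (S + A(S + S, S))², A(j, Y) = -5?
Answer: 26408475512/21565 ≈ 1.2246e+6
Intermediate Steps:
R(S) = (-5 + S)² (R(S) = (S - 5)² = (-5 + S)²)
((517/(-285) - 787/(-681)) + 1060)*R(a) = ((517/(-285) - 787/(-681)) + 1060)*(-5 - 29)² = ((517*(-1/285) - 787*(-1/681)) + 1060)*(-34)² = ((-517/285 + 787/681) + 1060)*1156 = (-14198/21565 + 1060)*1156 = (22844702/21565)*1156 = 26408475512/21565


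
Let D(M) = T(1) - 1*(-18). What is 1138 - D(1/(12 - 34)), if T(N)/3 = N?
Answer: 1117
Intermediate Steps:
T(N) = 3*N
D(M) = 21 (D(M) = 3*1 - 1*(-18) = 3 + 18 = 21)
1138 - D(1/(12 - 34)) = 1138 - 1*21 = 1138 - 21 = 1117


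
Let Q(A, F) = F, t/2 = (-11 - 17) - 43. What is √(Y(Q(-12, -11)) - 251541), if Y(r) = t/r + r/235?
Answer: 2*I*√420191902515/2585 ≈ 501.53*I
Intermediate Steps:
t = -142 (t = 2*((-11 - 17) - 43) = 2*(-28 - 43) = 2*(-71) = -142)
Y(r) = -142/r + r/235
√(Y(Q(-12, -11)) - 251541) = √((-142/(-11) + (1/235)*(-11)) - 251541) = √((-142*(-1/11) - 11/235) - 251541) = √((142/11 - 11/235) - 251541) = √(33249/2585 - 251541) = √(-650200236/2585) = 2*I*√420191902515/2585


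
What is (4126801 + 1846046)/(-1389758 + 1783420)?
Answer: 5972847/393662 ≈ 15.173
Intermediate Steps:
(4126801 + 1846046)/(-1389758 + 1783420) = 5972847/393662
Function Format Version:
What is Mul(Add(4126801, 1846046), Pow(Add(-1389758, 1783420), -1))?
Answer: Rational(5972847, 393662) ≈ 15.173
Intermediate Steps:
Mul(Add(4126801, 1846046), Pow(Add(-1389758, 1783420), -1)) = Mul(5972847, Pow(393662, -1)) = Mul(5972847, Rational(1, 393662)) = Rational(5972847, 393662)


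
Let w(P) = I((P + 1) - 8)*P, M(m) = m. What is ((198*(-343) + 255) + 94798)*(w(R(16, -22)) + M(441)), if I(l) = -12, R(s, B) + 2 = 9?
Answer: 9688623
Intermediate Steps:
R(s, B) = 7 (R(s, B) = -2 + 9 = 7)
w(P) = -12*P
((198*(-343) + 255) + 94798)*(w(R(16, -22)) + M(441)) = ((198*(-343) + 255) + 94798)*(-12*7 + 441) = ((-67914 + 255) + 94798)*(-84 + 441) = (-67659 + 94798)*357 = 27139*357 = 9688623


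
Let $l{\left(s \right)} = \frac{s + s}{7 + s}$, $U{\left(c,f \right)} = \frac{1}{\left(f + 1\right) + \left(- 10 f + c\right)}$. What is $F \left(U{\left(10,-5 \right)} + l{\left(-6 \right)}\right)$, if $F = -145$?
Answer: $\frac{97295}{56} \approx 1737.4$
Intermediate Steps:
$U{\left(c,f \right)} = \frac{1}{1 + c - 9 f}$ ($U{\left(c,f \right)} = \frac{1}{\left(1 + f\right) + \left(c - 10 f\right)} = \frac{1}{1 + c - 9 f}$)
$l{\left(s \right)} = \frac{2 s}{7 + s}$
$F \left(U{\left(10,-5 \right)} + l{\left(-6 \right)}\right) = - 145 \left(\frac{1}{1 + 10 - -45} + 2 \left(-6\right) \frac{1}{7 - 6}\right) = - 145 \left(\frac{1}{1 + 10 + 45} + 2 \left(-6\right) 1^{-1}\right) = - 145 \left(\frac{1}{56} + 2 \left(-6\right) 1\right) = - 145 \left(\frac{1}{56} - 12\right) = \left(-145\right) \left(- \frac{671}{56}\right) = \frac{97295}{56}$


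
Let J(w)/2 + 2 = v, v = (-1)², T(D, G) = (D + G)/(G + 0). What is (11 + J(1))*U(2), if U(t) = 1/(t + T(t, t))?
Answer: 9/4 ≈ 2.2500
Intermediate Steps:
T(D, G) = (D + G)/G
v = 1
U(t) = 1/(2 + t) (U(t) = 1/(t + (t + t)/t) = 1/(t + (2*t)/t) = 1/(t + 2) = 1/(2 + t))
J(w) = -2 (J(w) = -4 + 2*1 = -4 + 2 = -2)
(11 + J(1))*U(2) = (11 - 2)/(2 + 2) = 9/4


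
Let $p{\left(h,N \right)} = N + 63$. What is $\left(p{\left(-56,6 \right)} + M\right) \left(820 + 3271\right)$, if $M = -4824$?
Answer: $-19452705$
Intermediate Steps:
$p{\left(h,N \right)} = 63 + N$
$\left(p{\left(-56,6 \right)} + M\right) \left(820 + 3271\right) = \left(\left(63 + 6\right) - 4824\right) \left(820 + 3271\right) = \left(69 - 4824\right) 4091 = \left(-4755\right) 4091 = -19452705$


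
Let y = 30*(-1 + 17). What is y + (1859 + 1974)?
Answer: 4313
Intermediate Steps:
y = 480 (y = 30*16 = 480)
y + (1859 + 1974) = 480 + (1859 + 1974) = 480 + 3833 = 4313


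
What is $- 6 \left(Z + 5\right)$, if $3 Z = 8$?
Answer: $-46$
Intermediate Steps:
$Z = \frac{8}{3}$ ($Z = \frac{1}{3} \cdot 8 = \frac{8}{3} \approx 2.6667$)
$- 6 \left(Z + 5\right) = - 6 \left(\frac{8}{3} + 5\right) = \left(-6\right) \frac{23}{3} = -46$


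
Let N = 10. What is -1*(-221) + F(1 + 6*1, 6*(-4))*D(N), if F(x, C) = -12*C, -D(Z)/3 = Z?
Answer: -8419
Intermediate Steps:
D(Z) = -3*Z
-1*(-221) + F(1 + 6*1, 6*(-4))*D(N) = -1*(-221) + (-72*(-4))*(-3*10) = 221 - 12*(-24)*(-30) = 221 + 288*(-30) = 221 - 8640 = -8419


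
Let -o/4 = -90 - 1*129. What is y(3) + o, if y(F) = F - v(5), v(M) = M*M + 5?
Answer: 849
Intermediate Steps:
v(M) = 5 + M² (v(M) = M² + 5 = 5 + M²)
o = 876 (o = -4*(-90 - 1*129) = -4*(-90 - 129) = -4*(-219) = 876)
y(F) = -30 + F (y(F) = F - (5 + 5²) = F - (5 + 25) = F - 1*30 = F - 30 = -30 + F)
y(3) + o = (-30 + 3) + 876 = -27 + 876 = 849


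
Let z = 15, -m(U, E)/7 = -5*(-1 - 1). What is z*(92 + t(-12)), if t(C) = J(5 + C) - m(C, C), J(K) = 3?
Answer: 2475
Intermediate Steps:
m(U, E) = -70 (m(U, E) = -(-35)*(-1 - 1) = -(-35)*(-2) = -7*10 = -70)
t(C) = 73 (t(C) = 3 - 1*(-70) = 3 + 70 = 73)
z*(92 + t(-12)) = 15*(92 + 73) = 15*165 = 2475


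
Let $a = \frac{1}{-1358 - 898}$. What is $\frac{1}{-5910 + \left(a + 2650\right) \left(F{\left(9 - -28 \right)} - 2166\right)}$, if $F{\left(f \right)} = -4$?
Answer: $- \frac{1128}{6493229395} \approx -1.7372 \cdot 10^{-7}$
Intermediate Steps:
$a = - \frac{1}{2256}$ ($a = \frac{1}{-2256} = - \frac{1}{2256} \approx -0.00044326$)
$\frac{1}{-5910 + \left(a + 2650\right) \left(F{\left(9 - -28 \right)} - 2166\right)} = \frac{1}{-5910 + \left(- \frac{1}{2256} + 2650\right) \left(-4 - 2166\right)} = \frac{1}{-5910 + \frac{5978399}{2256} \left(-2170\right)} = \frac{1}{-5910 - \frac{6486562915}{1128}} = \frac{1}{- \frac{6493229395}{1128}} = - \frac{1128}{6493229395}$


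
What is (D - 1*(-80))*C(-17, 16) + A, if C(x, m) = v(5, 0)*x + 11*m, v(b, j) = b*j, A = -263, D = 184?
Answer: 46201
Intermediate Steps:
C(x, m) = 11*m (C(x, m) = (5*0)*x + 11*m = 0*x + 11*m = 0 + 11*m = 11*m)
(D - 1*(-80))*C(-17, 16) + A = (184 - 1*(-80))*(11*16) - 263 = (184 + 80)*176 - 263 = 264*176 - 263 = 46464 - 263 = 46201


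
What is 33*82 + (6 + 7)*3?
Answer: 2745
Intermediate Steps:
33*82 + (6 + 7)*3 = 2706 + 13*3 = 2706 + 39 = 2745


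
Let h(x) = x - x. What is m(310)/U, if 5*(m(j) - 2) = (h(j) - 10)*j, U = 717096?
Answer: -103/119516 ≈ -0.00086181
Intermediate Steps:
h(x) = 0
m(j) = 2 - 2*j (m(j) = 2 + ((0 - 10)*j)/5 = 2 + (-10*j)/5 = 2 - 2*j)
m(310)/U = (2 - 2*310)/717096 = (2 - 620)*(1/717096) = -618*1/717096 = -103/119516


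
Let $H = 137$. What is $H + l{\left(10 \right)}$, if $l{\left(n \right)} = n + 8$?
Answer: $155$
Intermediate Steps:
$l{\left(n \right)} = 8 + n$
$H + l{\left(10 \right)} = 137 + \left(8 + 10\right) = 137 + 18 = 155$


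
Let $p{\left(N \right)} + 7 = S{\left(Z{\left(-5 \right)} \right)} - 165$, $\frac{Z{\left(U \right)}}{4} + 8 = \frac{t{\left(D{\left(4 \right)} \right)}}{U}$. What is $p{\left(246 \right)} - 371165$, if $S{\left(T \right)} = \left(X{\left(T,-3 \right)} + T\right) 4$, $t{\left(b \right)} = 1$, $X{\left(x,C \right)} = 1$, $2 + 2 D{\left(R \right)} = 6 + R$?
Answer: $- \frac{1857321}{5} \approx -3.7146 \cdot 10^{5}$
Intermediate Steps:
$D{\left(R \right)} = 2 + \frac{R}{2}$ ($D{\left(R \right)} = -1 + \frac{6 + R}{2} = -1 + \left(3 + \frac{R}{2}\right) = 2 + \frac{R}{2}$)
$Z{\left(U \right)} = -32 + \frac{4}{U}$ ($Z{\left(U \right)} = -32 + 4 \cdot 1 \frac{1}{U} = -32 + \frac{4}{U}$)
$S{\left(T \right)} = 4 + 4 T$ ($S{\left(T \right)} = \left(1 + T\right) 4 = 4 + 4 T$)
$p{\left(N \right)} = - \frac{1496}{5}$ ($p{\left(N \right)} = -7 + \left(\left(4 + 4 \left(-32 + \frac{4}{-5}\right)\right) - 165\right) = -7 - \left(161 - 4 \left(-32 + 4 \left(- \frac{1}{5}\right)\right)\right) = -7 - \left(161 - 4 \left(-32 - \frac{4}{5}\right)\right) = -7 + \left(\left(4 + 4 \left(- \frac{164}{5}\right)\right) - 165\right) = -7 + \left(\left(4 - \frac{656}{5}\right) - 165\right) = -7 - \frac{1461}{5} = - \frac{1496}{5}$)
$p{\left(246 \right)} - 371165 = - \frac{1496}{5} - 371165 = - \frac{1857321}{5}$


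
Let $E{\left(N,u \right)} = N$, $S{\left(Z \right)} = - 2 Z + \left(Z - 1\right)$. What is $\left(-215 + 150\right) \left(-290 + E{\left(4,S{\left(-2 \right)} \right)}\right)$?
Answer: $18590$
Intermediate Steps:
$S{\left(Z \right)} = -1 - Z$ ($S{\left(Z \right)} = - 2 Z + \left(Z - 1\right) = - 2 Z + \left(-1 + Z\right) = -1 - Z$)
$\left(-215 + 150\right) \left(-290 + E{\left(4,S{\left(-2 \right)} \right)}\right) = \left(-215 + 150\right) \left(-290 + 4\right) = \left(-65\right) \left(-286\right) = 18590$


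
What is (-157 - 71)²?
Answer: 51984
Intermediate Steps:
(-157 - 71)² = (-228)² = 51984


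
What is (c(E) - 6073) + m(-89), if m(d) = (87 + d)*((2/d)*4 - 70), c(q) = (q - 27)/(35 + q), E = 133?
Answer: -44349047/7476 ≈ -5932.2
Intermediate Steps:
c(q) = (-27 + q)/(35 + q)
m(d) = (-70 + 8/d)*(87 + d) (m(d) = (87 + d)*((2/d)*4 - 70) = (87 + d)*(8/d - 70) = (87 + d)*(-70 + 8/d) = (-70 + 8/d)*(87 + d))
(c(E) - 6073) + m(-89) = ((-27 + 133)/(35 + 133) - 6073) + (-6082 - 70*(-89) + 696/(-89)) = (106/168 - 6073) + (-6082 + 6230 + 696*(-1/89)) = ((1/168)*106 - 6073) + (-6082 + 6230 - 696/89) = (53/84 - 6073) + 12476/89 = -510079/84 + 12476/89 = -44349047/7476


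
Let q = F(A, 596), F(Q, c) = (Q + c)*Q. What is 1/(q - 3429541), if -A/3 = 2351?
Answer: 1/42111680 ≈ 2.3746e-8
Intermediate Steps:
A = -7053 (A = -3*2351 = -7053)
F(Q, c) = Q*(Q + c)
q = 45541221 (q = -7053*(-7053 + 596) = -7053*(-6457) = 45541221)
1/(q - 3429541) = 1/(45541221 - 3429541) = 1/42111680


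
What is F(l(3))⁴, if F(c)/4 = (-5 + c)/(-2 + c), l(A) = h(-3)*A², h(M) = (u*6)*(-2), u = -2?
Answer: 31713911056/131079601 ≈ 241.94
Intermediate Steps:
h(M) = 24 (h(M) = -2*6*(-2) = -12*(-2) = 24)
l(A) = 24*A²
F(c) = 4*(-5 + c)/(-2 + c) (F(c) = 4*((-5 + c)/(-2 + c)) = 4*(-5 + c)/(-2 + c))
F(l(3))⁴ = (4*(-5 + 24*3²)/(-2 + 24*3²))⁴ = (4*(-5 + 24*9)/(-2 + 24*9))⁴ = (4*(-5 + 216)/(-2 + 216))⁴ = (4*211/214)⁴ = (4*(1/214)*211)⁴ = (422/107)⁴ = 31713911056/131079601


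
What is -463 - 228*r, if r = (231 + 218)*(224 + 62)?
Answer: -29278855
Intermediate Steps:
r = 128414 (r = 449*286 = 128414)
-463 - 228*r = -463 - 228*128414 = -463 - 29278392 = -29278855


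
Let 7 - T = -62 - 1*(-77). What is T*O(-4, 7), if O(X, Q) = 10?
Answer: -80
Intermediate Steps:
T = -8 (T = 7 - (-62 - 1*(-77)) = 7 - (-62 + 77) = 7 - 1*15 = 7 - 15 = -8)
T*O(-4, 7) = -8*10 = -80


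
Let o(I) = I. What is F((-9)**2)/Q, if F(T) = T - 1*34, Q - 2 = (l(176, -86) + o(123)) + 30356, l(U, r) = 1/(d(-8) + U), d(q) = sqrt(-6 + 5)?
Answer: 44377875311/28780473819010 + 47*I/28780473819010 ≈ 0.0015419 + 1.6331e-12*I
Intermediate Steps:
d(q) = I (d(q) = sqrt(-1) = I)
l(U, r) = 1/(I + U)
Q = 30481 + (176 - I)/30977 (Q = 2 + ((1/(I + 176) + 123) + 30356) = 2 + ((1/(176 + I) + 123) + 30356) = 2 + (((176 - I)/30977 + 123) + 30356) = 2 + ((123 + (176 - I)/30977) + 30356) = 2 + (30479 + (176 - I)/30977) = 30481 + (176 - I)/30977 ≈ 30481.0 - 3.2282e-5*I)
F(T) = -34 + T (F(T) = T - 34 = -34 + T)
F((-9)**2)/Q = (-34 + (-9)**2)/(944210113/30977 - I/30977) = (-34 + 81)*(30977*(944210113/30977 + I/30977)/28780473819010) = 47*(30977*(944210113/30977 + I/30977)/28780473819010) = 1455919*(944210113/30977 + I/30977)/28780473819010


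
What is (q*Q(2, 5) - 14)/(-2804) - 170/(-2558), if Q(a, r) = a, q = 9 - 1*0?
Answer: 58306/896579 ≈ 0.065032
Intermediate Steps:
q = 9 (q = 9 + 0 = 9)
(q*Q(2, 5) - 14)/(-2804) - 170/(-2558) = (9*2 - 14)/(-2804) - 170/(-2558) = (18 - 14)*(-1/2804) - 170*(-1/2558) = 4*(-1/2804) + 85/1279 = -1/701 + 85/1279 = 58306/896579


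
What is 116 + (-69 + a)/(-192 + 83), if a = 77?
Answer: 12636/109 ≈ 115.93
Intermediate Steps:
116 + (-69 + a)/(-192 + 83) = 116 + (-69 + 77)/(-192 + 83) = 116 + 8/(-109) = 116 + 8*(-1/109) = 116 - 8/109 = 12636/109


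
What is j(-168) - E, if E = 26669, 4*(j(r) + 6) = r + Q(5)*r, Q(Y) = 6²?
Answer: -28229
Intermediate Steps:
Q(Y) = 36
j(r) = -6 + 37*r/4 (j(r) = -6 + (r + 36*r)/4 = -6 + (37*r)/4 = -6 + 37*r/4)
j(-168) - E = (-6 + (37/4)*(-168)) - 1*26669 = (-6 - 1554) - 26669 = -1560 - 26669 = -28229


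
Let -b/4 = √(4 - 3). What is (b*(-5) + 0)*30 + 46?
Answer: 646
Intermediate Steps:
b = -4 (b = -4*√(4 - 3) = -4*√1 = -4*1 = -4)
(b*(-5) + 0)*30 + 46 = (-4*(-5) + 0)*30 + 46 = (20 + 0)*30 + 46 = 20*30 + 46 = 600 + 46 = 646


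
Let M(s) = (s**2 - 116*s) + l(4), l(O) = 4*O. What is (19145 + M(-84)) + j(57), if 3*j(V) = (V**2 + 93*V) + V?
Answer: 38830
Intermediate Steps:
j(V) = V**2/3 + 94*V/3 (j(V) = ((V**2 + 93*V) + V)/3 = (V**2 + 94*V)/3 = V**2/3 + 94*V/3)
M(s) = 16 + s**2 - 116*s (M(s) = (s**2 - 116*s) + 4*4 = (s**2 - 116*s) + 16 = 16 + s**2 - 116*s)
(19145 + M(-84)) + j(57) = (19145 + (16 + (-84)**2 - 116*(-84))) + (1/3)*57*(94 + 57) = (19145 + (16 + 7056 + 9744)) + (1/3)*57*151 = (19145 + 16816) + 2869 = 35961 + 2869 = 38830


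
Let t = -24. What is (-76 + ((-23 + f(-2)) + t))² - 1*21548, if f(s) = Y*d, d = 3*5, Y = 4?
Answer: -17579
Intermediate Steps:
d = 15
f(s) = 60 (f(s) = 4*15 = 60)
(-76 + ((-23 + f(-2)) + t))² - 1*21548 = (-76 + ((-23 + 60) - 24))² - 1*21548 = (-76 + (37 - 24))² - 21548 = (-76 + 13)² - 21548 = (-63)² - 21548 = 3969 - 21548 = -17579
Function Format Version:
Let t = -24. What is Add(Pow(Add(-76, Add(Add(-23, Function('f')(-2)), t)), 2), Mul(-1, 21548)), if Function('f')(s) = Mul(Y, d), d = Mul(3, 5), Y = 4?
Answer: -17579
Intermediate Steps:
d = 15
Function('f')(s) = 60 (Function('f')(s) = Mul(4, 15) = 60)
Add(Pow(Add(-76, Add(Add(-23, Function('f')(-2)), t)), 2), Mul(-1, 21548)) = Add(Pow(Add(-76, Add(Add(-23, 60), -24)), 2), Mul(-1, 21548)) = Add(Pow(Add(-76, Add(37, -24)), 2), -21548) = Add(Pow(Add(-76, 13), 2), -21548) = Add(Pow(-63, 2), -21548) = Add(3969, -21548) = -17579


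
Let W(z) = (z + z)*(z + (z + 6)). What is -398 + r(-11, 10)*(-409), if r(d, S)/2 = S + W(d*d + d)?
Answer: -40679538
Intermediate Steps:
W(z) = 2*z*(6 + 2*z) (W(z) = (2*z)*(z + (6 + z)) = (2*z)*(6 + 2*z) = 2*z*(6 + 2*z))
r(d, S) = 2*S + 8*(d + d²)*(3 + d + d²) (r(d, S) = 2*(S + 4*(d*d + d)*(3 + (d*d + d))) = 2*(S + 4*(d² + d)*(3 + (d² + d))) = 2*(S + 4*(d + d²)*(3 + (d + d²))) = 2*(S + 4*(d + d²)*(3 + d + d²)) = 2*S + 8*(d + d²)*(3 + d + d²))
-398 + r(-11, 10)*(-409) = -398 + (2*10 + 8*(-11)*(1 - 11)*(3 - 11*(1 - 11)))*(-409) = -398 + (20 + 8*(-11)*(-10)*(3 - 11*(-10)))*(-409) = -398 + (20 + 8*(-11)*(-10)*(3 + 110))*(-409) = -398 + (20 + 8*(-11)*(-10)*113)*(-409) = -398 + (20 + 99440)*(-409) = -398 + 99460*(-409) = -398 - 40679140 = -40679538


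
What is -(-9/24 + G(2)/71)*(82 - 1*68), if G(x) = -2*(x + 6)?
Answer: 2387/284 ≈ 8.4049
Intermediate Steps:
G(x) = -12 - 2*x (G(x) = -2*(6 + x) = -12 - 2*x)
-(-9/24 + G(2)/71)*(82 - 1*68) = -(-9/24 + (-12 - 2*2)/71)*(82 - 1*68) = -(-9*1/24 + (-12 - 4)*(1/71))*(82 - 68) = -(-3/8 - 16*1/71)*14 = -(-3/8 - 16/71)*14 = -(-341)*14/568 = -1*(-2387/284) = 2387/284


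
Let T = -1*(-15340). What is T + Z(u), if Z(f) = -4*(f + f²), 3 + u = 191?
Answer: -126788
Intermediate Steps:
u = 188 (u = -3 + 191 = 188)
Z(f) = -4*f - 4*f²
T = 15340
T + Z(u) = 15340 - 4*188*(1 + 188) = 15340 - 4*188*189 = 15340 - 142128 = -126788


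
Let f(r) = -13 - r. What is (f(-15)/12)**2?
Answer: 1/36 ≈ 0.027778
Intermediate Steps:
(f(-15)/12)**2 = ((-13 - 1*(-15))/12)**2 = ((-13 + 15)*(1/12))**2 = (2*(1/12))**2 = (1/6)**2 = 1/36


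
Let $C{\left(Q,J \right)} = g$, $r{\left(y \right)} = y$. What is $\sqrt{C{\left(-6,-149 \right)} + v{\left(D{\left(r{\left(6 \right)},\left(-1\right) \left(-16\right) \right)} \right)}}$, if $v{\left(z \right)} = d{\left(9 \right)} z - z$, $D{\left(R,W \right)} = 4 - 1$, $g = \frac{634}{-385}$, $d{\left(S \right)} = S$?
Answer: $\frac{\sqrt{3313310}}{385} \approx 4.7279$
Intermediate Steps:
$g = - \frac{634}{385}$ ($g = 634 \left(- \frac{1}{385}\right) = - \frac{634}{385} \approx -1.6468$)
$D{\left(R,W \right)} = 3$
$C{\left(Q,J \right)} = - \frac{634}{385}$
$v{\left(z \right)} = 8 z$ ($v{\left(z \right)} = 9 z - z = 8 z$)
$\sqrt{C{\left(-6,-149 \right)} + v{\left(D{\left(r{\left(6 \right)},\left(-1\right) \left(-16\right) \right)} \right)}} = \sqrt{- \frac{634}{385} + 8 \cdot 3} = \sqrt{- \frac{634}{385} + 24} = \sqrt{\frac{8606}{385}} = \frac{\sqrt{3313310}}{385}$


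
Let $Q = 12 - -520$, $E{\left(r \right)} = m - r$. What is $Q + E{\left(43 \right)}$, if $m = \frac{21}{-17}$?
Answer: $\frac{8292}{17} \approx 487.76$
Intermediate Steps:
$m = - \frac{21}{17}$ ($m = 21 \left(- \frac{1}{17}\right) = - \frac{21}{17} \approx -1.2353$)
$E{\left(r \right)} = - \frac{21}{17} - r$
$Q = 532$ ($Q = 12 + 520 = 532$)
$Q + E{\left(43 \right)} = 532 - \frac{752}{17} = \frac{8292}{17}$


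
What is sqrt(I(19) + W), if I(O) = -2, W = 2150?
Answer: 2*sqrt(537) ≈ 46.346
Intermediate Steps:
sqrt(I(19) + W) = sqrt(-2 + 2150) = sqrt(2148) = 2*sqrt(537)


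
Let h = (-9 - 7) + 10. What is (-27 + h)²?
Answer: 1089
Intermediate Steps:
h = -6 (h = -16 + 10 = -6)
(-27 + h)² = (-27 - 6)² = (-33)² = 1089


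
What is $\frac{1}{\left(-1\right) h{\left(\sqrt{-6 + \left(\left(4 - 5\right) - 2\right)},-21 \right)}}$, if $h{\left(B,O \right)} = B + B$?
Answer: $\frac{i}{6} \approx 0.16667 i$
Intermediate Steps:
$h{\left(B,O \right)} = 2 B$
$\frac{1}{\left(-1\right) h{\left(\sqrt{-6 + \left(\left(4 - 5\right) - 2\right)},-21 \right)}} = \frac{1}{\left(-1\right) 2 \sqrt{-6 + \left(\left(4 - 5\right) - 2\right)}} = \frac{1}{\left(-1\right) 2 \sqrt{-6 - 3}} = \frac{1}{\left(-1\right) 2 \sqrt{-9}} = \frac{1}{\left(-1\right) 2 \cdot 3 i} = \frac{1}{\left(-1\right) 6 i} = \frac{1}{\left(-6\right) i} = \frac{i}{6}$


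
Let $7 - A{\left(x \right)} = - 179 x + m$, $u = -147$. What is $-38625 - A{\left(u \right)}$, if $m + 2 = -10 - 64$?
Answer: $-12395$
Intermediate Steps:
$m = -76$ ($m = -2 - 74 = -76$)
$A{\left(x \right)} = 83 + 179 x$ ($A{\left(x \right)} = 7 - \left(- 179 x - 76\right) = 7 - \left(-76 - 179 x\right) = 7 + \left(76 + 179 x\right) = 83 + 179 x$)
$-38625 - A{\left(u \right)} = -38625 - \left(83 + 179 \left(-147\right)\right) = -38625 - \left(83 - 26313\right) = -38625 - -26230 = -38625 + 26230 = -12395$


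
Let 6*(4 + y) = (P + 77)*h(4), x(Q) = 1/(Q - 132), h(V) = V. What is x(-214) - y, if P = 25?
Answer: -22145/346 ≈ -64.003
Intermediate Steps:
x(Q) = 1/(-132 + Q)
y = 64 (y = -4 + ((25 + 77)*4)/6 = -4 + (102*4)/6 = -4 + (1/6)*408 = -4 + 68 = 64)
x(-214) - y = 1/(-132 - 214) - 1*64 = 1/(-346) - 64 = -1/346 - 64 = -22145/346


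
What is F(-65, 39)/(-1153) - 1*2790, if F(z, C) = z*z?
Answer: -3221095/1153 ≈ -2793.7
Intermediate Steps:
F(z, C) = z**2
F(-65, 39)/(-1153) - 1*2790 = (-65)**2/(-1153) - 1*2790 = 4225*(-1/1153) - 2790 = -4225/1153 - 2790 = -3221095/1153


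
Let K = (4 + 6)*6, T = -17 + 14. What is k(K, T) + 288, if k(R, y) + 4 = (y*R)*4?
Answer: -436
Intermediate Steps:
T = -3
K = 60 (K = 10*6 = 60)
k(R, y) = -4 + 4*R*y (k(R, y) = -4 + (y*R)*4 = -4 + (R*y)*4 = -4 + 4*R*y)
k(K, T) + 288 = (-4 + 4*60*(-3)) + 288 = (-4 - 720) + 288 = -724 + 288 = -436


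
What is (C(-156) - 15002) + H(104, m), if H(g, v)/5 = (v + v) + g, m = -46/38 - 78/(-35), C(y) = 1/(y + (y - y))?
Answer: -300261445/20748 ≈ -14472.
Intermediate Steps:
C(y) = 1/y (C(y) = 1/(y + 0) = 1/y)
m = 677/665 (m = -46*1/38 - 78*(-1/35) = -23/19 + 78/35 = 677/665 ≈ 1.0180)
H(g, v) = 5*g + 10*v (H(g, v) = 5*((v + v) + g) = 5*(2*v + g) = 5*(g + 2*v) = 5*g + 10*v)
(C(-156) - 15002) + H(104, m) = (1/(-156) - 15002) + (5*104 + 10*(677/665)) = (-1/156 - 15002) + (520 + 1354/133) = -2340313/156 + 70514/133 = -300261445/20748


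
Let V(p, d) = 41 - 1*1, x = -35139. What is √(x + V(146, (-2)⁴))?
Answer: I*√35099 ≈ 187.35*I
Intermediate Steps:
V(p, d) = 40 (V(p, d) = 41 - 1 = 40)
√(x + V(146, (-2)⁴)) = √(-35139 + 40) = √(-35099) = I*√35099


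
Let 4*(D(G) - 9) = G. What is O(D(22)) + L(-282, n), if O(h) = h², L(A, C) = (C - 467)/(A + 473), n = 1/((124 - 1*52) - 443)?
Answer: 58901069/283444 ≈ 207.80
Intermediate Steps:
D(G) = 9 + G/4
n = -1/371 (n = 1/((124 - 52) - 443) = 1/(72 - 443) = 1/(-371) = -1/371 ≈ -0.0026954)
L(A, C) = (-467 + C)/(473 + A)
O(D(22)) + L(-282, n) = (9 + (¼)*22)² + (-467 - 1/371)/(473 - 282) = (9 + 11/2)² - 173258/371/191 = (29/2)² + (1/191)*(-173258/371) = 841/4 - 173258/70861 = 58901069/283444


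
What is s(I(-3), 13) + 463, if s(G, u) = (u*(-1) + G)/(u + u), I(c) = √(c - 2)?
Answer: 925/2 + I*√5/26 ≈ 462.5 + 0.086003*I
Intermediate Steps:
I(c) = √(-2 + c)
s(G, u) = (G - u)/(2*u) (s(G, u) = (-u + G)/((2*u)) = (G - u)*(1/(2*u)) = (G - u)/(2*u))
s(I(-3), 13) + 463 = (½)*(√(-2 - 3) - 1*13)/13 + 463 = (½)*(1/13)*(√(-5) - 13) + 463 = (½)*(1/13)*(I*√5 - 13) + 463 = (½)*(1/13)*(-13 + I*√5) + 463 = (-½ + I*√5/26) + 463 = 925/2 + I*√5/26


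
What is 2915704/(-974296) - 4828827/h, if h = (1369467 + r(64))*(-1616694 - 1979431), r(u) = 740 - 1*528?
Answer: -1795175364864010276/599866361694354625 ≈ -2.9926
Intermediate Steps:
r(u) = 212 (r(u) = 740 - 528 = 212)
h = -4925536893875 (h = (1369467 + 212)*(-1616694 - 1979431) = 1369679*(-3596125) = -4925536893875)
2915704/(-974296) - 4828827/h = 2915704/(-974296) - 4828827/(-4925536893875) = 2915704*(-1/974296) - 4828827*(-1/4925536893875) = -364463/121787 + 4828827/4925536893875 = -1795175364864010276/599866361694354625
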